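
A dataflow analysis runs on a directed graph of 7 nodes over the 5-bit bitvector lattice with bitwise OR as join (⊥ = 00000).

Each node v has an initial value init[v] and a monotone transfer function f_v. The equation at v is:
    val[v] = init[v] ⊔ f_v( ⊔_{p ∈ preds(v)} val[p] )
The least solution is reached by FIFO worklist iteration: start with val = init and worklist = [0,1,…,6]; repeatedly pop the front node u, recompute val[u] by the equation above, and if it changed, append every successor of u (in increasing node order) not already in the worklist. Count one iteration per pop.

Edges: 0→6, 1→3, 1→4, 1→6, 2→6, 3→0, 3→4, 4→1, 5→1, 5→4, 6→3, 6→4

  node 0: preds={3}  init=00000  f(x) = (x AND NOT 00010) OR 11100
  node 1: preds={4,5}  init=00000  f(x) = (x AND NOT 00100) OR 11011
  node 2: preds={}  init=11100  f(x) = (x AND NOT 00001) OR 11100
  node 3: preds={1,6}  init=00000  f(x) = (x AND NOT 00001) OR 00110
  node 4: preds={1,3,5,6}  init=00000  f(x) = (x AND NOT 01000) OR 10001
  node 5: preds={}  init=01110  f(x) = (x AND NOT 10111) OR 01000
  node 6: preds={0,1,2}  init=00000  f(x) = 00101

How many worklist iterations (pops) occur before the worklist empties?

11

Iteration log — 11 steps:
  step 1. node 0  ⊔preds=00000  new=11100  old=00000  +wl: 
  step 2. node 1  ⊔preds=01110  new=11011  old=00000  +wl: 
  step 3. node 2  ⊔preds=00000  new=11100  stable
  step 4. node 3  ⊔preds=11011  new=11110  old=00000  +wl: 0
  step 5. node 4  ⊔preds=11111  new=10111  old=00000  +wl: 1
  step 6. node 5  ⊔preds=00000  new=01110  stable
  step 7. node 6  ⊔preds=11111  new=00101  old=00000  +wl: 3,4
  step 8. node 0  ⊔preds=11110  new=11100  stable
  step 9. node 1  ⊔preds=11111  new=11011  stable
  step 10. node 3  ⊔preds=11111  new=11110  stable
  step 11. node 4  ⊔preds=11111  new=10111  stable

Least fixpoint reached:
  node 0: 11100
  node 1: 11011
  node 2: 11100
  node 3: 11110
  node 4: 10111
  node 5: 01110
  node 6: 00101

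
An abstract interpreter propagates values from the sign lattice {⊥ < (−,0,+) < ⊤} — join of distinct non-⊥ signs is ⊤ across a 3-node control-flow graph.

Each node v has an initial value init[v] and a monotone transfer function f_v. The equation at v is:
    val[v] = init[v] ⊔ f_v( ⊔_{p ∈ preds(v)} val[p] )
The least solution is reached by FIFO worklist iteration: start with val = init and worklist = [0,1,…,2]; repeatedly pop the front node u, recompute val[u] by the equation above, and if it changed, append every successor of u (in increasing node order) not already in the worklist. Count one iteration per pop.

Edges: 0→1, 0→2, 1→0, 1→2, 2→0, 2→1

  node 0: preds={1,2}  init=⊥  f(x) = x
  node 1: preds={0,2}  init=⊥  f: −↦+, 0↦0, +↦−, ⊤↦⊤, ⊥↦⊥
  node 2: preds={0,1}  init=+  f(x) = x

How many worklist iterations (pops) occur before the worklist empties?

7

Iteration log — 7 steps:
  step 1. node 0  ⊔preds=+  new=+  old=⊥  +wl: 
  step 2. node 1  ⊔preds=+  new=−  old=⊥  +wl: 0
  step 3. node 2  ⊔preds=⊤  new=⊤  old=+  +wl: 1
  step 4. node 0  ⊔preds=⊤  new=⊤  old=+  +wl: 2
  step 5. node 1  ⊔preds=⊤  new=⊤  old=−  +wl: 0
  step 6. node 2  ⊔preds=⊤  new=⊤  stable
  step 7. node 0  ⊔preds=⊤  new=⊤  stable

Least fixpoint reached:
  node 0: ⊤
  node 1: ⊤
  node 2: ⊤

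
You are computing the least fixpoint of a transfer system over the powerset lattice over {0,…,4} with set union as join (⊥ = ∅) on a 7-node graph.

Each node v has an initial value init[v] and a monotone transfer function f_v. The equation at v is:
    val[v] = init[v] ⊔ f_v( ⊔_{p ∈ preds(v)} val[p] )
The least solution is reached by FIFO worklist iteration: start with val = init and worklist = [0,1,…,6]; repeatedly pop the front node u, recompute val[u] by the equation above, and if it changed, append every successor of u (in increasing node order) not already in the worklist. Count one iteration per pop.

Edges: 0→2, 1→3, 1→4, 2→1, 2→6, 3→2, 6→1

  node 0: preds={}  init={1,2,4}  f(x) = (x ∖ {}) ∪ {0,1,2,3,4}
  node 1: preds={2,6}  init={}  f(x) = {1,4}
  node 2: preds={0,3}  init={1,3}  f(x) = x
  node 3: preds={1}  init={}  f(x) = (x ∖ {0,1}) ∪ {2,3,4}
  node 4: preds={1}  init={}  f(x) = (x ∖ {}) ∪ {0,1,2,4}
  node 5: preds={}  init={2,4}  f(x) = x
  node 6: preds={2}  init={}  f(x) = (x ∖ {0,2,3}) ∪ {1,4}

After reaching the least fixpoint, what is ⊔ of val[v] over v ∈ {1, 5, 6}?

Worklist (9 pops):
  #1 pop 0: in={} → {0,1,2,3,4} (was {1,2,4}); enqueue []
  #2 pop 1: in={1,3} → {1,4} (was {}); enqueue []
  #3 pop 2: in={0,1,2,3,4} → {0,1,2,3,4} (was {1,3}); enqueue [1]
  #4 pop 3: in={1,4} → {2,3,4} (was {}); enqueue [2]
  #5 pop 4: in={1,4} → {0,1,2,4} (was {}); enqueue []
  #6 pop 5: in={} → {2,4} (no change)
  #7 pop 6: in={0,1,2,3,4} → {1,4} (was {}); enqueue []
  #8 pop 1: in={0,1,2,3,4} → {1,4} (no change)
  #9 pop 2: in={0,1,2,3,4} → {0,1,2,3,4} (no change)

Fixpoint:
  val[0] = {0,1,2,3,4}
  val[1] = {1,4}
  val[2] = {0,1,2,3,4}
  val[3] = {2,3,4}
  val[4] = {0,1,2,4}
  val[5] = {2,4}
  val[6] = {1,4}

{1,2,4}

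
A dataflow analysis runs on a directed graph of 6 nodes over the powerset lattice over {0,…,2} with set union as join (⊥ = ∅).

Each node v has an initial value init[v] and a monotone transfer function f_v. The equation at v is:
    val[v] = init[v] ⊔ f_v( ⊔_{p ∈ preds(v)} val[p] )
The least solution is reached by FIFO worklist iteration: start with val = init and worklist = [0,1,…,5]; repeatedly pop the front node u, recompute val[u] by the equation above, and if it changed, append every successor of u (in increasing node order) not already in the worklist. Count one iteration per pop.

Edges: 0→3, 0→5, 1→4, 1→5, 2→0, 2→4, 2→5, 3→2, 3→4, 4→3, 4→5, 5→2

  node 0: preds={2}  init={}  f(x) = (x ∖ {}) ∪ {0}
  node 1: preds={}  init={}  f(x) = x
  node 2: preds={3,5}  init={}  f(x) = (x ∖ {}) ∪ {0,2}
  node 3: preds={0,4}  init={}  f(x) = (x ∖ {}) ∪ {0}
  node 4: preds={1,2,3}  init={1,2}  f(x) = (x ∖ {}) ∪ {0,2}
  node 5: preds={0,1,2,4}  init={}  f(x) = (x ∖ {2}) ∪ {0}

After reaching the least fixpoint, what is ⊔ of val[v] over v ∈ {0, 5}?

Trace (14 dequeues):
  [1] u=0 | in {} | out {0} | prev {} | push {}
  [2] u=1 | in {} | out {} | ==
  [3] u=2 | in {} | out {0,2} | prev {} | push {0}
  [4] u=3 | in {0,1,2} | out {0,1,2} | prev {} | push {2}
  [5] u=4 | in {0,1,2} | out {0,1,2} | prev {1,2} | push {3}
  [6] u=5 | in {0,1,2} | out {0,1} | prev {} | push {}
  [7] u=0 | in {0,2} | out {0,2} | prev {0} | push {5}
  [8] u=2 | in {0,1,2} | out {0,1,2} | prev {0,2} | push {0,4}
  [9] u=3 | in {0,1,2} | out {0,1,2} | ==
  [10] u=5 | in {0,1,2} | out {0,1} | ==
  [11] u=0 | in {0,1,2} | out {0,1,2} | prev {0,2} | push {3,5}
  [12] u=4 | in {0,1,2} | out {0,1,2} | ==
  [13] u=3 | in {0,1,2} | out {0,1,2} | ==
  [14] u=5 | in {0,1,2} | out {0,1} | ==

Converged values:
  [0] {0,1,2}
  [1] {}
  [2] {0,1,2}
  [3] {0,1,2}
  [4] {0,1,2}
  [5] {0,1}

{0,1,2}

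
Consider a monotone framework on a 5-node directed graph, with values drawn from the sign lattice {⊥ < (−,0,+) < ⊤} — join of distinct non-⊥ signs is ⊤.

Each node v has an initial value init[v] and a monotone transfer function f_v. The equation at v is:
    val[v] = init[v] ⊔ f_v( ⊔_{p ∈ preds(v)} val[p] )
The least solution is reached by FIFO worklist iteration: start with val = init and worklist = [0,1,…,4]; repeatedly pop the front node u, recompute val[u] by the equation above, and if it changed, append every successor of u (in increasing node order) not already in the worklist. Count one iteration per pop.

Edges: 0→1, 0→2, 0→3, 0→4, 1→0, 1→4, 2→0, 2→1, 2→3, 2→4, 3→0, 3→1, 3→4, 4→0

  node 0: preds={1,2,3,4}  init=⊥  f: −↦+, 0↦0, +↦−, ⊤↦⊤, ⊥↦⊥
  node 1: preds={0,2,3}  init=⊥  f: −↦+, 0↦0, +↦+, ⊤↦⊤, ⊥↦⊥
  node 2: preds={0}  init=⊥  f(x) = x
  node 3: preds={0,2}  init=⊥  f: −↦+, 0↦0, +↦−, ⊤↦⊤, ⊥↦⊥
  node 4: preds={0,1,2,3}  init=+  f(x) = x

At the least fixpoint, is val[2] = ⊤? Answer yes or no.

yes

Worklist (12 pops):
  #1 pop 0: in=+ → − (was ⊥); enqueue []
  #2 pop 1: in=− → + (was ⊥); enqueue [0]
  #3 pop 2: in=− → − (was ⊥); enqueue [1]
  #4 pop 3: in=− → + (was ⊥); enqueue []
  #5 pop 4: in=⊤ → ⊤ (was +); enqueue []
  #6 pop 0: in=⊤ → ⊤ (was −); enqueue [2,3,4]
  #7 pop 1: in=⊤ → ⊤ (was +); enqueue [0]
  #8 pop 2: in=⊤ → ⊤ (was −); enqueue [1]
  #9 pop 3: in=⊤ → ⊤ (was +); enqueue []
  #10 pop 4: in=⊤ → ⊤ (no change)
  #11 pop 0: in=⊤ → ⊤ (no change)
  #12 pop 1: in=⊤ → ⊤ (no change)

Fixpoint:
  val[0] = ⊤
  val[1] = ⊤
  val[2] = ⊤
  val[3] = ⊤
  val[4] = ⊤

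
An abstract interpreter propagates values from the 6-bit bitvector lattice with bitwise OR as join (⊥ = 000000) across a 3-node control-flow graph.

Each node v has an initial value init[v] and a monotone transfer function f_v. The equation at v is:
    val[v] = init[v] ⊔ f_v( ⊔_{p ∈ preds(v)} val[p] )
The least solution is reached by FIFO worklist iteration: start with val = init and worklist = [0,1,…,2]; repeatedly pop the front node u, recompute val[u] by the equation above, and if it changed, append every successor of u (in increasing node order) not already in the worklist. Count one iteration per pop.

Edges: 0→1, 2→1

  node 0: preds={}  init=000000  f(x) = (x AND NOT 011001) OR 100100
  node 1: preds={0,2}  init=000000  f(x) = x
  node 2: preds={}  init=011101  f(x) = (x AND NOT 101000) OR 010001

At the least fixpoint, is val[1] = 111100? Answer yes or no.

Trace (3 dequeues):
  [1] u=0 | in 000000 | out 100100 | prev 000000 | push {}
  [2] u=1 | in 111101 | out 111101 | prev 000000 | push {}
  [3] u=2 | in 000000 | out 011101 | ==

Converged values:
  [0] 100100
  [1] 111101
  [2] 011101

no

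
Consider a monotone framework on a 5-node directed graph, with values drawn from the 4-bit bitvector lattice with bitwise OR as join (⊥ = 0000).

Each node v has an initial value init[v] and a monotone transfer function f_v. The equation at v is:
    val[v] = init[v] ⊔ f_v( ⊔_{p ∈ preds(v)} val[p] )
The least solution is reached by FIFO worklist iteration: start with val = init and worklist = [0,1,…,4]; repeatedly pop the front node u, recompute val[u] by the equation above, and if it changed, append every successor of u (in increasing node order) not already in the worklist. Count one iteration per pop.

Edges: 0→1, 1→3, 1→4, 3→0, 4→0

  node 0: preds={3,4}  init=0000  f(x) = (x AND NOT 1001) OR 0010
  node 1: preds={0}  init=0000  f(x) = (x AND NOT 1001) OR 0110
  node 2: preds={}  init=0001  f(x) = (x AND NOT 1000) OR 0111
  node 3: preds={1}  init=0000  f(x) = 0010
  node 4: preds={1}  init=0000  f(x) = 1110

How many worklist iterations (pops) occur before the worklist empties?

Worklist (7 pops):
  #1 pop 0: in=0000 → 0010 (was 0000); enqueue []
  #2 pop 1: in=0010 → 0110 (was 0000); enqueue []
  #3 pop 2: in=0000 → 0111 (was 0001); enqueue []
  #4 pop 3: in=0110 → 0010 (was 0000); enqueue [0]
  #5 pop 4: in=0110 → 1110 (was 0000); enqueue []
  #6 pop 0: in=1110 → 0110 (was 0010); enqueue [1]
  #7 pop 1: in=0110 → 0110 (no change)

Fixpoint:
  val[0] = 0110
  val[1] = 0110
  val[2] = 0111
  val[3] = 0010
  val[4] = 1110

7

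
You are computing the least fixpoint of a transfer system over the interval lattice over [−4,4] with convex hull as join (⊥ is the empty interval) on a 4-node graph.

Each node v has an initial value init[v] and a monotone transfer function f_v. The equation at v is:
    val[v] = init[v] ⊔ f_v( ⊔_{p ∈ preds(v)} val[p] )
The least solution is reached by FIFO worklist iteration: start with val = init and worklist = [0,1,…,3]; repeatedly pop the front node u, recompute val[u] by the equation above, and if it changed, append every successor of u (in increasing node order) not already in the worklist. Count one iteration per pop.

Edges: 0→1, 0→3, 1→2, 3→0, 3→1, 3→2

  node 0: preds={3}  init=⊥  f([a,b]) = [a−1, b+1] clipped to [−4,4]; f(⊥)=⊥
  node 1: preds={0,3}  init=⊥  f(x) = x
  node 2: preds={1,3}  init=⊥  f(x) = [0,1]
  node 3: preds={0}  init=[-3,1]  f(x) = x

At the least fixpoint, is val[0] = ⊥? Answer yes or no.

Worklist (15 pops):
  #1 pop 0: in=[-3,1] → [-4,2] (was ⊥); enqueue []
  #2 pop 1: in=[-4,2] → [-4,2] (was ⊥); enqueue []
  #3 pop 2: in=[-4,2] → [0,1] (was ⊥); enqueue []
  #4 pop 3: in=[-4,2] → [-4,2] (was [-3,1]); enqueue [0,1,2]
  #5 pop 0: in=[-4,2] → [-4,3] (was [-4,2]); enqueue [3]
  #6 pop 1: in=[-4,3] → [-4,3] (was [-4,2]); enqueue []
  #7 pop 2: in=[-4,3] → [0,1] (no change)
  #8 pop 3: in=[-4,3] → [-4,3] (was [-4,2]); enqueue [0,1,2]
  #9 pop 0: in=[-4,3] → [-4,4] (was [-4,3]); enqueue [3]
  #10 pop 1: in=[-4,4] → [-4,4] (was [-4,3]); enqueue []
  #11 pop 2: in=[-4,4] → [0,1] (no change)
  #12 pop 3: in=[-4,4] → [-4,4] (was [-4,3]); enqueue [0,1,2]
  #13 pop 0: in=[-4,4] → [-4,4] (no change)
  #14 pop 1: in=[-4,4] → [-4,4] (no change)
  #15 pop 2: in=[-4,4] → [0,1] (no change)

Fixpoint:
  val[0] = [-4,4]
  val[1] = [-4,4]
  val[2] = [0,1]
  val[3] = [-4,4]

no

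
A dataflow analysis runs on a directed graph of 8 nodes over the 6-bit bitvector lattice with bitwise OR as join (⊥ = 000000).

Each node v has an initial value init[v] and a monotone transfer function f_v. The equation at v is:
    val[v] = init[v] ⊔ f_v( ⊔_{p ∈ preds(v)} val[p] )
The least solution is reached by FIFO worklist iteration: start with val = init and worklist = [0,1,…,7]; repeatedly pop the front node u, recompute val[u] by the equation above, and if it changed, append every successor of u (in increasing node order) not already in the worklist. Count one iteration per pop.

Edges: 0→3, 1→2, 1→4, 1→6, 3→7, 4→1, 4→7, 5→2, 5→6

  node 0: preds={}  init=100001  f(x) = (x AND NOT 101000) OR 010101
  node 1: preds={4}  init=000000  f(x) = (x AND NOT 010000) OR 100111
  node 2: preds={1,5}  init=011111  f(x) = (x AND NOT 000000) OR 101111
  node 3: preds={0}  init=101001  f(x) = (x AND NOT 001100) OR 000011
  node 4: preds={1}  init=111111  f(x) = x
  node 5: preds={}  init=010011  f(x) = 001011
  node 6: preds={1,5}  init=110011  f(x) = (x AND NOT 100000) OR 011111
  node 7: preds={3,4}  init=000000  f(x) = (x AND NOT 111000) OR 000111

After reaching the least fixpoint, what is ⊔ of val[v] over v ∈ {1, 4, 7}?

Trace (9 dequeues):
  [1] u=0 | in 000000 | out 110101 | prev 100001 | push {}
  [2] u=1 | in 111111 | out 101111 | prev 000000 | push {}
  [3] u=2 | in 111111 | out 111111 | prev 011111 | push {}
  [4] u=3 | in 110101 | out 111011 | prev 101001 | push {}
  [5] u=4 | in 101111 | out 111111 | ==
  [6] u=5 | in 000000 | out 011011 | prev 010011 | push {2}
  [7] u=6 | in 111111 | out 111111 | prev 110011 | push {}
  [8] u=7 | in 111111 | out 000111 | prev 000000 | push {}
  [9] u=2 | in 111111 | out 111111 | ==

Converged values:
  [0] 110101
  [1] 101111
  [2] 111111
  [3] 111011
  [4] 111111
  [5] 011011
  [6] 111111
  [7] 000111

111111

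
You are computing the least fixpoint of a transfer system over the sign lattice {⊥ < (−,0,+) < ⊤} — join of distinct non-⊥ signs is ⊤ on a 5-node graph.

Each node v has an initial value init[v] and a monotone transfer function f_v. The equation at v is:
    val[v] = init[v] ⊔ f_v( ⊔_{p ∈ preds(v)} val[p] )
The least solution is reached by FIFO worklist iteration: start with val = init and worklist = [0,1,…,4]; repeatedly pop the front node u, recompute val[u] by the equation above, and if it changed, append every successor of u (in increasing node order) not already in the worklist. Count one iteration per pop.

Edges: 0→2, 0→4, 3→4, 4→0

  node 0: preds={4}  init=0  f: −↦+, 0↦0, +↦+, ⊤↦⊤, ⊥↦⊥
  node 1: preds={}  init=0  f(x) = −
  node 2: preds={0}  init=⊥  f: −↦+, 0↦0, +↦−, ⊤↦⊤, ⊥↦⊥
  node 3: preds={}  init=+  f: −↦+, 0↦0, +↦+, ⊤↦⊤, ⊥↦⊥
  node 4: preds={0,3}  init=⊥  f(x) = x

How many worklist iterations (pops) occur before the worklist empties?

8

Iteration log — 8 steps:
  step 1. node 0  ⊔preds=⊥  new=0  stable
  step 2. node 1  ⊔preds=⊥  new=⊤  old=0  +wl: 
  step 3. node 2  ⊔preds=0  new=0  old=⊥  +wl: 
  step 4. node 3  ⊔preds=⊥  new=+  stable
  step 5. node 4  ⊔preds=⊤  new=⊤  old=⊥  +wl: 0
  step 6. node 0  ⊔preds=⊤  new=⊤  old=0  +wl: 2,4
  step 7. node 2  ⊔preds=⊤  new=⊤  old=0  +wl: 
  step 8. node 4  ⊔preds=⊤  new=⊤  stable

Least fixpoint reached:
  node 0: ⊤
  node 1: ⊤
  node 2: ⊤
  node 3: +
  node 4: ⊤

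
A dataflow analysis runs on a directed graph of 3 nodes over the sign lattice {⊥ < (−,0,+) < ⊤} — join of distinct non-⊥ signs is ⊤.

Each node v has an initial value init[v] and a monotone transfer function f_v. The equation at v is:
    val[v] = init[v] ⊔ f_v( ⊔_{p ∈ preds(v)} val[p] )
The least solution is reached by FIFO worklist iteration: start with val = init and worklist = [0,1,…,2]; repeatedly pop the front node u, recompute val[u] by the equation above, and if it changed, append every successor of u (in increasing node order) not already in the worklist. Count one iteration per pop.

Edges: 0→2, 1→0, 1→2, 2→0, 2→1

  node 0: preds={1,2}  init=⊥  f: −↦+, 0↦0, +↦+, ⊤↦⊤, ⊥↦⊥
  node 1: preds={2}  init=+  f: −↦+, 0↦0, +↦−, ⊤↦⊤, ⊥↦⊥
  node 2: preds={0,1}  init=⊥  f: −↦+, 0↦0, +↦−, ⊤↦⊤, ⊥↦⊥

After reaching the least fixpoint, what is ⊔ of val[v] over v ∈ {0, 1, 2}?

⊤

Worklist (10 pops):
  #1 pop 0: in=+ → + (was ⊥); enqueue []
  #2 pop 1: in=⊥ → + (no change)
  #3 pop 2: in=+ → − (was ⊥); enqueue [0,1]
  #4 pop 0: in=⊤ → ⊤ (was +); enqueue [2]
  #5 pop 1: in=− → + (no change)
  #6 pop 2: in=⊤ → ⊤ (was −); enqueue [0,1]
  #7 pop 0: in=⊤ → ⊤ (no change)
  #8 pop 1: in=⊤ → ⊤ (was +); enqueue [0,2]
  #9 pop 0: in=⊤ → ⊤ (no change)
  #10 pop 2: in=⊤ → ⊤ (no change)

Fixpoint:
  val[0] = ⊤
  val[1] = ⊤
  val[2] = ⊤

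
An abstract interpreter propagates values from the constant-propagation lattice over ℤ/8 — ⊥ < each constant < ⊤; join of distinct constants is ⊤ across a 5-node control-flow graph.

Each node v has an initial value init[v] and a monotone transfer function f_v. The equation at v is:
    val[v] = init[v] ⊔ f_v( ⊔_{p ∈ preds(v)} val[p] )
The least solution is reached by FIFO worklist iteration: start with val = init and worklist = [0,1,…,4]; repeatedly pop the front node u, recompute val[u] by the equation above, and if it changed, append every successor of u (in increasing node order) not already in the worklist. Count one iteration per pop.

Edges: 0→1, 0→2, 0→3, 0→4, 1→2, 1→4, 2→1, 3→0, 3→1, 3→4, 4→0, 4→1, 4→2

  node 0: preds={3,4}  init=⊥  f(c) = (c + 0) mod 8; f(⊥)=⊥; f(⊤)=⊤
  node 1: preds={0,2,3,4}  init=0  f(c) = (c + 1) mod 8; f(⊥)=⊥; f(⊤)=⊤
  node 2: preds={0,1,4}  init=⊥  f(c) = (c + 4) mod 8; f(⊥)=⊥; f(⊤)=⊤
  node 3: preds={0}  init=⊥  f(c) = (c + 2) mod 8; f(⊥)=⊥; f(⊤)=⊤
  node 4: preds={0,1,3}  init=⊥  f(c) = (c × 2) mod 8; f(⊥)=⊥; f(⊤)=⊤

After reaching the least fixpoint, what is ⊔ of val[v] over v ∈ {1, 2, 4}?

Iteration log — 19 steps:
  step 1. node 0  ⊔preds=⊥  new=⊥  stable
  step 2. node 1  ⊔preds=⊥  new=0  stable
  step 3. node 2  ⊔preds=0  new=4  old=⊥  +wl: 1
  step 4. node 3  ⊔preds=⊥  new=⊥  stable
  step 5. node 4  ⊔preds=0  new=0  old=⊥  +wl: 0,2
  step 6. node 1  ⊔preds=⊤  new=⊤  old=0  +wl: 4
  step 7. node 0  ⊔preds=0  new=0  old=⊥  +wl: 1,3
  step 8. node 2  ⊔preds=⊤  new=⊤  old=4  +wl: 
  step 9. node 4  ⊔preds=⊤  new=⊤  old=0  +wl: 0,2
  step 10. node 1  ⊔preds=⊤  new=⊤  stable
  step 11. node 3  ⊔preds=0  new=2  old=⊥  +wl: 1,4
  step 12. node 0  ⊔preds=⊤  new=⊤  old=0  +wl: 3
  step 13. node 2  ⊔preds=⊤  new=⊤  stable
  step 14. node 1  ⊔preds=⊤  new=⊤  stable
  step 15. node 4  ⊔preds=⊤  new=⊤  stable
  step 16. node 3  ⊔preds=⊤  new=⊤  old=2  +wl: 0,1,4
  step 17. node 0  ⊔preds=⊤  new=⊤  stable
  step 18. node 1  ⊔preds=⊤  new=⊤  stable
  step 19. node 4  ⊔preds=⊤  new=⊤  stable

Least fixpoint reached:
  node 0: ⊤
  node 1: ⊤
  node 2: ⊤
  node 3: ⊤
  node 4: ⊤

⊤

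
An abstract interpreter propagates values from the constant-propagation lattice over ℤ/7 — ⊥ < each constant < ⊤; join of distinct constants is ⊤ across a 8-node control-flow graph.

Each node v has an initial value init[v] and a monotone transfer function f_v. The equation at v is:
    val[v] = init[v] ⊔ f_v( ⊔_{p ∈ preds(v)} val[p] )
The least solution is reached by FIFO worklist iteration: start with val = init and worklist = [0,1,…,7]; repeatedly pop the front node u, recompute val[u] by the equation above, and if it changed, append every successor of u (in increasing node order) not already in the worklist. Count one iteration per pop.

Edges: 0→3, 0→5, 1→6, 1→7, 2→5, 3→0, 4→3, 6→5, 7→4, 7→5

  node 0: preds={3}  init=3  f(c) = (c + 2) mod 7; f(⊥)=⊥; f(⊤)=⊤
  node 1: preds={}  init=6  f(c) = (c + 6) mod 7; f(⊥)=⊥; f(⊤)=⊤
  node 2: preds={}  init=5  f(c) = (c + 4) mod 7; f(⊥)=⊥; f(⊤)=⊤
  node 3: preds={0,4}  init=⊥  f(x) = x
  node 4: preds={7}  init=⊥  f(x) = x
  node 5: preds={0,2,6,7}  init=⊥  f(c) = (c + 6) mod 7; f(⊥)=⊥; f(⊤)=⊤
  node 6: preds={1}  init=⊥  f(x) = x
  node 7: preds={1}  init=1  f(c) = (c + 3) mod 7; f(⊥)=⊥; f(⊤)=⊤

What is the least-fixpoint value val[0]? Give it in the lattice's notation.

Trace (14 dequeues):
  [1] u=0 | in ⊥ | out 3 | ==
  [2] u=1 | in ⊥ | out 6 | ==
  [3] u=2 | in ⊥ | out 5 | ==
  [4] u=3 | in 3 | out 3 | prev ⊥ | push {0}
  [5] u=4 | in 1 | out 1 | prev ⊥ | push {3}
  [6] u=5 | in ⊤ | out ⊤ | prev ⊥ | push {}
  [7] u=6 | in 6 | out 6 | prev ⊥ | push {5}
  [8] u=7 | in 6 | out ⊤ | prev 1 | push {4}
  [9] u=0 | in 3 | out ⊤ | prev 3 | push {}
  [10] u=3 | in ⊤ | out ⊤ | prev 3 | push {0}
  [11] u=5 | in ⊤ | out ⊤ | ==
  [12] u=4 | in ⊤ | out ⊤ | prev 1 | push {3}
  [13] u=0 | in ⊤ | out ⊤ | ==
  [14] u=3 | in ⊤ | out ⊤ | ==

Converged values:
  [0] ⊤
  [1] 6
  [2] 5
  [3] ⊤
  [4] ⊤
  [5] ⊤
  [6] 6
  [7] ⊤

⊤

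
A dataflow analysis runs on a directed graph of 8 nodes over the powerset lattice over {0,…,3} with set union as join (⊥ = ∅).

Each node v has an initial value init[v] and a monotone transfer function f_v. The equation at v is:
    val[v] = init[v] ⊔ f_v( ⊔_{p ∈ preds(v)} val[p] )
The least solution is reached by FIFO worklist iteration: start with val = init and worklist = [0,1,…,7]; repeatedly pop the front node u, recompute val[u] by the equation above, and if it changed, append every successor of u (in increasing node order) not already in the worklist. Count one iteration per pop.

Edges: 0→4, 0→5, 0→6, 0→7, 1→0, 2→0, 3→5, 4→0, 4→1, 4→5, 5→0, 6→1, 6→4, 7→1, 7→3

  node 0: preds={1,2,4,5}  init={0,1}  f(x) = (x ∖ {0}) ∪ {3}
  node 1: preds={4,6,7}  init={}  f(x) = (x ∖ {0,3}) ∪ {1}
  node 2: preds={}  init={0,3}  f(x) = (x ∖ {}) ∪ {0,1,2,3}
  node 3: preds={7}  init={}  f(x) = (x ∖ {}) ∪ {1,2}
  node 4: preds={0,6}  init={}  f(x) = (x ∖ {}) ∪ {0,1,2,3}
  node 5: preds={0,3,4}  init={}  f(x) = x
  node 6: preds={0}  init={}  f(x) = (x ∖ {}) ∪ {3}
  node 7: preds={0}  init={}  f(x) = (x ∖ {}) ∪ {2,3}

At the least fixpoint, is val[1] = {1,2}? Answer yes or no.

Iteration log — 18 steps:
  step 1. node 0  ⊔preds={0,3}  new={0,1,3}  old={0,1}  +wl: 
  step 2. node 1  ⊔preds={}  new={1}  old={}  +wl: 0
  step 3. node 2  ⊔preds={}  new={0,1,2,3}  old={0,3}  +wl: 
  step 4. node 3  ⊔preds={}  new={1,2}  old={}  +wl: 
  step 5. node 4  ⊔preds={0,1,3}  new={0,1,2,3}  old={}  +wl: 1
  step 6. node 5  ⊔preds={0,1,2,3}  new={0,1,2,3}  old={}  +wl: 
  step 7. node 6  ⊔preds={0,1,3}  new={0,1,3}  old={}  +wl: 4
  step 8. node 7  ⊔preds={0,1,3}  new={0,1,2,3}  old={}  +wl: 3
  step 9. node 0  ⊔preds={0,1,2,3}  new={0,1,2,3}  old={0,1,3}  +wl: 5,6,7
  step 10. node 1  ⊔preds={0,1,2,3}  new={1,2}  old={1}  +wl: 0
  step 11. node 4  ⊔preds={0,1,2,3}  new={0,1,2,3}  stable
  step 12. node 3  ⊔preds={0,1,2,3}  new={0,1,2,3}  old={1,2}  +wl: 
  step 13. node 5  ⊔preds={0,1,2,3}  new={0,1,2,3}  stable
  step 14. node 6  ⊔preds={0,1,2,3}  new={0,1,2,3}  old={0,1,3}  +wl: 1,4
  step 15. node 7  ⊔preds={0,1,2,3}  new={0,1,2,3}  stable
  step 16. node 0  ⊔preds={0,1,2,3}  new={0,1,2,3}  stable
  step 17. node 1  ⊔preds={0,1,2,3}  new={1,2}  stable
  step 18. node 4  ⊔preds={0,1,2,3}  new={0,1,2,3}  stable

Least fixpoint reached:
  node 0: {0,1,2,3}
  node 1: {1,2}
  node 2: {0,1,2,3}
  node 3: {0,1,2,3}
  node 4: {0,1,2,3}
  node 5: {0,1,2,3}
  node 6: {0,1,2,3}
  node 7: {0,1,2,3}

yes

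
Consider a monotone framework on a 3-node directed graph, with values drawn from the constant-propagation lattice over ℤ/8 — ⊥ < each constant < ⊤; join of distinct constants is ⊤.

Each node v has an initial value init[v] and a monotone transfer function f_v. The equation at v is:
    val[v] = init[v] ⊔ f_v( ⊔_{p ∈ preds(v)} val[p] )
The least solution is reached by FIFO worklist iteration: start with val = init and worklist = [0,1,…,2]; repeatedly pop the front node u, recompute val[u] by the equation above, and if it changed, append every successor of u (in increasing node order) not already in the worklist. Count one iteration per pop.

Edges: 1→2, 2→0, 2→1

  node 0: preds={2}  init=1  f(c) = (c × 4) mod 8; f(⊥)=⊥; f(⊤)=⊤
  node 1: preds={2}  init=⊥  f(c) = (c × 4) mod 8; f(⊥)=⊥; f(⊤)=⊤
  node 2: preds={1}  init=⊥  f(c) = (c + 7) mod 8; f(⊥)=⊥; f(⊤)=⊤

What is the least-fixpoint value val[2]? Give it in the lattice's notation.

Trace (3 dequeues):
  [1] u=0 | in ⊥ | out 1 | ==
  [2] u=1 | in ⊥ | out ⊥ | ==
  [3] u=2 | in ⊥ | out ⊥ | ==

Converged values:
  [0] 1
  [1] ⊥
  [2] ⊥

⊥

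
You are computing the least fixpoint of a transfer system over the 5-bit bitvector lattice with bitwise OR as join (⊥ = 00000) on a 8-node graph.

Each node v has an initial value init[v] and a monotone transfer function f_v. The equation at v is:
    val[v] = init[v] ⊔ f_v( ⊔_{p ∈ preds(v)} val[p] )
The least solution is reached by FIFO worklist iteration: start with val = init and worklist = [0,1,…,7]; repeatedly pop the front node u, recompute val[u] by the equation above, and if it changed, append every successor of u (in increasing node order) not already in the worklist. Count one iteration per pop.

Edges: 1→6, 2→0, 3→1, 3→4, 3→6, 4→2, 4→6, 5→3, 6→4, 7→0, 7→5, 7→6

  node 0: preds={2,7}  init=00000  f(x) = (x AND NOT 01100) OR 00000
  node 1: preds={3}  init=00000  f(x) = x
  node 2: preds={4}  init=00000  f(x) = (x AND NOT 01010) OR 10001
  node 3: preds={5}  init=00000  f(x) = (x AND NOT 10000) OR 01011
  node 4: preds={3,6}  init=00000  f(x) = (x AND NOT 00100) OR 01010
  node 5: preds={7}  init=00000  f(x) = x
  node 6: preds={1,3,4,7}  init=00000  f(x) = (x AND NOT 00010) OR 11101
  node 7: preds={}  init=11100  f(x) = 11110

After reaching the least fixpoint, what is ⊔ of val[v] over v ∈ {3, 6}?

11111

Trace (19 dequeues):
  [1] u=0 | in 11100 | out 10000 | prev 00000 | push {}
  [2] u=1 | in 00000 | out 00000 | ==
  [3] u=2 | in 00000 | out 10001 | prev 00000 | push {0}
  [4] u=3 | in 00000 | out 01011 | prev 00000 | push {1}
  [5] u=4 | in 01011 | out 01011 | prev 00000 | push {2}
  [6] u=5 | in 11100 | out 11100 | prev 00000 | push {3}
  [7] u=6 | in 11111 | out 11101 | prev 00000 | push {4}
  [8] u=7 | in 00000 | out 11110 | prev 11100 | push {5,6}
  [9] u=0 | in 11111 | out 10011 | prev 10000 | push {}
  [10] u=1 | in 01011 | out 01011 | prev 00000 | push {}
  [11] u=2 | in 01011 | out 10001 | ==
  [12] u=3 | in 11100 | out 01111 | prev 01011 | push {1}
  [13] u=4 | in 11111 | out 11011 | prev 01011 | push {2}
  [14] u=5 | in 11110 | out 11110 | prev 11100 | push {3}
  [15] u=6 | in 11111 | out 11101 | ==
  [16] u=1 | in 01111 | out 01111 | prev 01011 | push {6}
  [17] u=2 | in 11011 | out 10001 | ==
  [18] u=3 | in 11110 | out 01111 | ==
  [19] u=6 | in 11111 | out 11101 | ==

Converged values:
  [0] 10011
  [1] 01111
  [2] 10001
  [3] 01111
  [4] 11011
  [5] 11110
  [6] 11101
  [7] 11110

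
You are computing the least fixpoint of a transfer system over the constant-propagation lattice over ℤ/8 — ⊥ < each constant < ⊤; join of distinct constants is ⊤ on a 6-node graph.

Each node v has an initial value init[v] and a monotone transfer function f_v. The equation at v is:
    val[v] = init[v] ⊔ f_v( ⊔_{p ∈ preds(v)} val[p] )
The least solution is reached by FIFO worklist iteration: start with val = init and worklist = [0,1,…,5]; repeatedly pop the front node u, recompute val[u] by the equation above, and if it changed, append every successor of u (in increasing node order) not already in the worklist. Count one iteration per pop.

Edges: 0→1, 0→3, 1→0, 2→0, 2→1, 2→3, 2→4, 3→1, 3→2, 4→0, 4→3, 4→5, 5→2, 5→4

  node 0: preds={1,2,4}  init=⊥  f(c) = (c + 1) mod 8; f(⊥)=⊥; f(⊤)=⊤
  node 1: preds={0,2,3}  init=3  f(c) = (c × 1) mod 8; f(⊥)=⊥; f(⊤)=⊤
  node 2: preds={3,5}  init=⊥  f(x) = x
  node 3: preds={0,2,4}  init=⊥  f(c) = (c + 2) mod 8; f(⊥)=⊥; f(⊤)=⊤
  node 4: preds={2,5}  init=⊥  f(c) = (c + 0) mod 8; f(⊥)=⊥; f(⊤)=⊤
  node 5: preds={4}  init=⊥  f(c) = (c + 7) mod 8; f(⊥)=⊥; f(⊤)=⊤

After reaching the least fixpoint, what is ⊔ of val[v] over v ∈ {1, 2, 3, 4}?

Iteration log — 25 steps:
  step 1. node 0  ⊔preds=3  new=4  old=⊥  +wl: 
  step 2. node 1  ⊔preds=4  new=⊤  old=3  +wl: 0
  step 3. node 2  ⊔preds=⊥  new=⊥  stable
  step 4. node 3  ⊔preds=4  new=6  old=⊥  +wl: 1,2
  step 5. node 4  ⊔preds=⊥  new=⊥  stable
  step 6. node 5  ⊔preds=⊥  new=⊥  stable
  step 7. node 0  ⊔preds=⊤  new=⊤  old=4  +wl: 3
  step 8. node 1  ⊔preds=⊤  new=⊤  stable
  step 9. node 2  ⊔preds=6  new=6  old=⊥  +wl: 0,1,4
  step 10. node 3  ⊔preds=⊤  new=⊤  old=6  +wl: 2
  step 11. node 0  ⊔preds=⊤  new=⊤  stable
  step 12. node 1  ⊔preds=⊤  new=⊤  stable
  step 13. node 4  ⊔preds=6  new=6  old=⊥  +wl: 0,3,5
  step 14. node 2  ⊔preds=⊤  new=⊤  old=6  +wl: 1,4
  step 15. node 0  ⊔preds=⊤  new=⊤  stable
  step 16. node 3  ⊔preds=⊤  new=⊤  stable
  step 17. node 5  ⊔preds=6  new=5  old=⊥  +wl: 2
  step 18. node 1  ⊔preds=⊤  new=⊤  stable
  step 19. node 4  ⊔preds=⊤  new=⊤  old=6  +wl: 0,3,5
  step 20. node 2  ⊔preds=⊤  new=⊤  stable
  step 21. node 0  ⊔preds=⊤  new=⊤  stable
  step 22. node 3  ⊔preds=⊤  new=⊤  stable
  step 23. node 5  ⊔preds=⊤  new=⊤  old=5  +wl: 2,4
  step 24. node 2  ⊔preds=⊤  new=⊤  stable
  step 25. node 4  ⊔preds=⊤  new=⊤  stable

Least fixpoint reached:
  node 0: ⊤
  node 1: ⊤
  node 2: ⊤
  node 3: ⊤
  node 4: ⊤
  node 5: ⊤

⊤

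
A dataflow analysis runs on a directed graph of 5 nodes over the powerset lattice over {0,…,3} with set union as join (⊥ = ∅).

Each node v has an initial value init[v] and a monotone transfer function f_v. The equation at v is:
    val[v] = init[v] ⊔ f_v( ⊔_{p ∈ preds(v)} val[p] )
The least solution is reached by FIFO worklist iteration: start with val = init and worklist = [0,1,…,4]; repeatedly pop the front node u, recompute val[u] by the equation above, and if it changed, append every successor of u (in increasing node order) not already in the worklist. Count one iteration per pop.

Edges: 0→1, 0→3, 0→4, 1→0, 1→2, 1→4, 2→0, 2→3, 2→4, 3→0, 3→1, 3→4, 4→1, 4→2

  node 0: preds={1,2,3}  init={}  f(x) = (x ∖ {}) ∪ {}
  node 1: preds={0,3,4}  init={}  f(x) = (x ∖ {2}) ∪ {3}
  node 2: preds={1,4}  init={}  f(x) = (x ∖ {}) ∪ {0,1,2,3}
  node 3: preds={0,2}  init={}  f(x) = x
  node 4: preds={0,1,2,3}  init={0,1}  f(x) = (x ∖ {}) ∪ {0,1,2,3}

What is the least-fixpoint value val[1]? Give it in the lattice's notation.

Trace (10 dequeues):
  [1] u=0 | in {} | out {} | ==
  [2] u=1 | in {0,1} | out {0,1,3} | prev {} | push {0}
  [3] u=2 | in {0,1,3} | out {0,1,2,3} | prev {} | push {}
  [4] u=3 | in {0,1,2,3} | out {0,1,2,3} | prev {} | push {1}
  [5] u=4 | in {0,1,2,3} | out {0,1,2,3} | prev {0,1} | push {2}
  [6] u=0 | in {0,1,2,3} | out {0,1,2,3} | prev {} | push {3,4}
  [7] u=1 | in {0,1,2,3} | out {0,1,3} | ==
  [8] u=2 | in {0,1,2,3} | out {0,1,2,3} | ==
  [9] u=3 | in {0,1,2,3} | out {0,1,2,3} | ==
  [10] u=4 | in {0,1,2,3} | out {0,1,2,3} | ==

Converged values:
  [0] {0,1,2,3}
  [1] {0,1,3}
  [2] {0,1,2,3}
  [3] {0,1,2,3}
  [4] {0,1,2,3}

{0,1,3}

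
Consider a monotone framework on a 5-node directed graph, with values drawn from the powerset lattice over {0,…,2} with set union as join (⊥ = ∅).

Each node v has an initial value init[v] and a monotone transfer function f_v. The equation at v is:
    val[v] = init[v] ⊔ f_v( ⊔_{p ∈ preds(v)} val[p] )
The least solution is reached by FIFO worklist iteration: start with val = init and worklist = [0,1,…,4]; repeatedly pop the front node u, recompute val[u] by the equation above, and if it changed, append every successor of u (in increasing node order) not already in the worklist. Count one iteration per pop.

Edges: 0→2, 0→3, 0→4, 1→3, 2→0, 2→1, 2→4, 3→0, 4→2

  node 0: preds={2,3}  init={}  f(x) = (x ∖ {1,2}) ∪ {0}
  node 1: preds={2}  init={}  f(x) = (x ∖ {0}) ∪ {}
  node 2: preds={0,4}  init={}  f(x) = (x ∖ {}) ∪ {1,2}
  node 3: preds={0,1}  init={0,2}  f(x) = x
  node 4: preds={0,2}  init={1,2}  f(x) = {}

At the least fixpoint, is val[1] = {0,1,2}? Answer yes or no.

Iteration log — 9 steps:
  step 1. node 0  ⊔preds={0,2}  new={0}  old={}  +wl: 
  step 2. node 1  ⊔preds={}  new={}  stable
  step 3. node 2  ⊔preds={0,1,2}  new={0,1,2}  old={}  +wl: 0,1
  step 4. node 3  ⊔preds={0}  new={0,2}  stable
  step 5. node 4  ⊔preds={0,1,2}  new={1,2}  stable
  step 6. node 0  ⊔preds={0,1,2}  new={0}  stable
  step 7. node 1  ⊔preds={0,1,2}  new={1,2}  old={}  +wl: 3
  step 8. node 3  ⊔preds={0,1,2}  new={0,1,2}  old={0,2}  +wl: 0
  step 9. node 0  ⊔preds={0,1,2}  new={0}  stable

Least fixpoint reached:
  node 0: {0}
  node 1: {1,2}
  node 2: {0,1,2}
  node 3: {0,1,2}
  node 4: {1,2}

no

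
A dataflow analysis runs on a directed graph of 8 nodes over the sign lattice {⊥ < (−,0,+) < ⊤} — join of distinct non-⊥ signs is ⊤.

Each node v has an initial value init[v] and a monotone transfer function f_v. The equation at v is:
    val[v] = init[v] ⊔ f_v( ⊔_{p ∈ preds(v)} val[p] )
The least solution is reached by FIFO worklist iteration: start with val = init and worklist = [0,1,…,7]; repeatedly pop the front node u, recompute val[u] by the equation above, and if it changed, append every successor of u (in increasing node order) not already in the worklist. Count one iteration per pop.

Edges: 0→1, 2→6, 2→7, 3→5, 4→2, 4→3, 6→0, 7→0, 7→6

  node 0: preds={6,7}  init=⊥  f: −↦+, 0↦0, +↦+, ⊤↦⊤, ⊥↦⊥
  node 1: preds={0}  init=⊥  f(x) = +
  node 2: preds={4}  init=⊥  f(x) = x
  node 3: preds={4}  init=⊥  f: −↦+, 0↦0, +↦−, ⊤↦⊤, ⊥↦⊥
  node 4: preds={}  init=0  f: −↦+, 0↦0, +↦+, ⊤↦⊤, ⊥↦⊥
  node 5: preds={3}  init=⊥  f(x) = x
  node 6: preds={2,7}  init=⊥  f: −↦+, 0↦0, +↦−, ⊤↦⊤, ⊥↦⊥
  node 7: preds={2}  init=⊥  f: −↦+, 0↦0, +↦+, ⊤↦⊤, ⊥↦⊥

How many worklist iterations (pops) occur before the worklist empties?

Worklist (11 pops):
  #1 pop 0: in=⊥ → ⊥ (no change)
  #2 pop 1: in=⊥ → + (was ⊥); enqueue []
  #3 pop 2: in=0 → 0 (was ⊥); enqueue []
  #4 pop 3: in=0 → 0 (was ⊥); enqueue []
  #5 pop 4: in=⊥ → 0 (no change)
  #6 pop 5: in=0 → 0 (was ⊥); enqueue []
  #7 pop 6: in=0 → 0 (was ⊥); enqueue [0]
  #8 pop 7: in=0 → 0 (was ⊥); enqueue [6]
  #9 pop 0: in=0 → 0 (was ⊥); enqueue [1]
  #10 pop 6: in=0 → 0 (no change)
  #11 pop 1: in=0 → + (no change)

Fixpoint:
  val[0] = 0
  val[1] = +
  val[2] = 0
  val[3] = 0
  val[4] = 0
  val[5] = 0
  val[6] = 0
  val[7] = 0

11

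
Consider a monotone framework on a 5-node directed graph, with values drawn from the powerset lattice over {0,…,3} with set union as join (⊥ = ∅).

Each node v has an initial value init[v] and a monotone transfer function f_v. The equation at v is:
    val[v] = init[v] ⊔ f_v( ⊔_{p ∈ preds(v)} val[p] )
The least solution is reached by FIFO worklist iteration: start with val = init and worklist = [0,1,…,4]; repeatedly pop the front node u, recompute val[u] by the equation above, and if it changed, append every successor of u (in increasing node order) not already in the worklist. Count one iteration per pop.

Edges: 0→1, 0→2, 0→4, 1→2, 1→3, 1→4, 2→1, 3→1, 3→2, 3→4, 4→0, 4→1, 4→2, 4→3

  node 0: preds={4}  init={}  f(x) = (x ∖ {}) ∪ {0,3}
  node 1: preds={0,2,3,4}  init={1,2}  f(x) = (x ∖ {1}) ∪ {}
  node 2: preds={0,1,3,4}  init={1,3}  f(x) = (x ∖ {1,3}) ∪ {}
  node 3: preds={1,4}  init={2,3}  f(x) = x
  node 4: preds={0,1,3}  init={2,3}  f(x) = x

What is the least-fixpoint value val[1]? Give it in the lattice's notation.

{0,1,2,3}

Worklist (12 pops):
  #1 pop 0: in={2,3} → {0,2,3} (was {}); enqueue []
  #2 pop 1: in={0,1,2,3} → {0,1,2,3} (was {1,2}); enqueue []
  #3 pop 2: in={0,1,2,3} → {0,1,2,3} (was {1,3}); enqueue [1]
  #4 pop 3: in={0,1,2,3} → {0,1,2,3} (was {2,3}); enqueue [2]
  #5 pop 4: in={0,1,2,3} → {0,1,2,3} (was {2,3}); enqueue [0,3]
  #6 pop 1: in={0,1,2,3} → {0,1,2,3} (no change)
  #7 pop 2: in={0,1,2,3} → {0,1,2,3} (no change)
  #8 pop 0: in={0,1,2,3} → {0,1,2,3} (was {0,2,3}); enqueue [1,2,4]
  #9 pop 3: in={0,1,2,3} → {0,1,2,3} (no change)
  #10 pop 1: in={0,1,2,3} → {0,1,2,3} (no change)
  #11 pop 2: in={0,1,2,3} → {0,1,2,3} (no change)
  #12 pop 4: in={0,1,2,3} → {0,1,2,3} (no change)

Fixpoint:
  val[0] = {0,1,2,3}
  val[1] = {0,1,2,3}
  val[2] = {0,1,2,3}
  val[3] = {0,1,2,3}
  val[4] = {0,1,2,3}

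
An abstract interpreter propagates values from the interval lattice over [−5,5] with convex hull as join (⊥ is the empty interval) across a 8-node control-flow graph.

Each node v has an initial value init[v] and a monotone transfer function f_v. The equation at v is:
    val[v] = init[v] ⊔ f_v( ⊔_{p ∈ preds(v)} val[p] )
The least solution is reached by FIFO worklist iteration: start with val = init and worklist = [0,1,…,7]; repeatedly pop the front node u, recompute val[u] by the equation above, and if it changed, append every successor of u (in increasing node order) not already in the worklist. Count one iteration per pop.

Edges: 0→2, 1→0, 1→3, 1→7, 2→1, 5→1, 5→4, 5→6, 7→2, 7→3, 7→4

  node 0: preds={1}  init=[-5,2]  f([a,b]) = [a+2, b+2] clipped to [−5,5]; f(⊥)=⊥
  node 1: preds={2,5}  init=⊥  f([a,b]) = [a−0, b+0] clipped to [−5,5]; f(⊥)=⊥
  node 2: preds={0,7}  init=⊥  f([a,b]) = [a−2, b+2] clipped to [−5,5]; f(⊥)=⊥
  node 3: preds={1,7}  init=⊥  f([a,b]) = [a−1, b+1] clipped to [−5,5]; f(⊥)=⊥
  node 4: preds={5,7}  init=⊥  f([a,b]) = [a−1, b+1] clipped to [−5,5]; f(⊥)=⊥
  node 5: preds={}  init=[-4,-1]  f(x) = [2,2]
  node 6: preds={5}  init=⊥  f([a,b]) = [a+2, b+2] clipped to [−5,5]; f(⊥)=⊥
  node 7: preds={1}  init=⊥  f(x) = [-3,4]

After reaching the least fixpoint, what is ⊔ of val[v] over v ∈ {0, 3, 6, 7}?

Iteration log — 20 steps:
  step 1. node 0  ⊔preds=⊥  new=[-5,2]  stable
  step 2. node 1  ⊔preds=[-4,-1]  new=[-4,-1]  old=⊥  +wl: 0
  step 3. node 2  ⊔preds=[-5,2]  new=[-5,4]  old=⊥  +wl: 1
  step 4. node 3  ⊔preds=[-4,-1]  new=[-5,0]  old=⊥  +wl: 
  step 5. node 4  ⊔preds=[-4,-1]  new=[-5,0]  old=⊥  +wl: 
  step 6. node 5  ⊔preds=⊥  new=[-4,2]  old=[-4,-1]  +wl: 4
  step 7. node 6  ⊔preds=[-4,2]  new=[-2,4]  old=⊥  +wl: 
  step 8. node 7  ⊔preds=[-4,-1]  new=[-3,4]  old=⊥  +wl: 2,3
  step 9. node 0  ⊔preds=[-4,-1]  new=[-5,2]  stable
  step 10. node 1  ⊔preds=[-5,4]  new=[-5,4]  old=[-4,-1]  +wl: 0,7
  step 11. node 4  ⊔preds=[-4,4]  new=[-5,5]  old=[-5,0]  +wl: 
  step 12. node 2  ⊔preds=[-5,4]  new=[-5,5]  old=[-5,4]  +wl: 1
  step 13. node 3  ⊔preds=[-5,4]  new=[-5,5]  old=[-5,0]  +wl: 
  step 14. node 0  ⊔preds=[-5,4]  new=[-5,5]  old=[-5,2]  +wl: 2
  step 15. node 7  ⊔preds=[-5,4]  new=[-3,4]  stable
  step 16. node 1  ⊔preds=[-5,5]  new=[-5,5]  old=[-5,4]  +wl: 0,3,7
  step 17. node 2  ⊔preds=[-5,5]  new=[-5,5]  stable
  step 18. node 0  ⊔preds=[-5,5]  new=[-5,5]  stable
  step 19. node 3  ⊔preds=[-5,5]  new=[-5,5]  stable
  step 20. node 7  ⊔preds=[-5,5]  new=[-3,4]  stable

Least fixpoint reached:
  node 0: [-5,5]
  node 1: [-5,5]
  node 2: [-5,5]
  node 3: [-5,5]
  node 4: [-5,5]
  node 5: [-4,2]
  node 6: [-2,4]
  node 7: [-3,4]

[-5,5]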